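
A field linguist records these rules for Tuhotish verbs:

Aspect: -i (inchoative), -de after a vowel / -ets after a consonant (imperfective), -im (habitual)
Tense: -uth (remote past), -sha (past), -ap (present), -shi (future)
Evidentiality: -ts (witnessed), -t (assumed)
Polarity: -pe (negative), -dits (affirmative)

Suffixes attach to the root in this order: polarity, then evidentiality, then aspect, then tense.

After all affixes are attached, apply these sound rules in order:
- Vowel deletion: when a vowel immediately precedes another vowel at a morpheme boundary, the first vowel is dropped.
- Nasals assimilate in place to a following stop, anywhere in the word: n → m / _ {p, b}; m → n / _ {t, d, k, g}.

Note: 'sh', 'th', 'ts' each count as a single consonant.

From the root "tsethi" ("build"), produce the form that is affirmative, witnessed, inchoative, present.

Attach polarity affirmative -dits → tsethidits.
Attach evidentiality witnessed -ts → tsethiditsts.
Attach aspect inchoative -i → tsethiditstsi.
Attach tense present -ap → tsethiditstsiap.
Apply vowel deletion: tsethiditstsiap → tsethiditstsap.
Nasal assimilation: no change.

tsethiditstsap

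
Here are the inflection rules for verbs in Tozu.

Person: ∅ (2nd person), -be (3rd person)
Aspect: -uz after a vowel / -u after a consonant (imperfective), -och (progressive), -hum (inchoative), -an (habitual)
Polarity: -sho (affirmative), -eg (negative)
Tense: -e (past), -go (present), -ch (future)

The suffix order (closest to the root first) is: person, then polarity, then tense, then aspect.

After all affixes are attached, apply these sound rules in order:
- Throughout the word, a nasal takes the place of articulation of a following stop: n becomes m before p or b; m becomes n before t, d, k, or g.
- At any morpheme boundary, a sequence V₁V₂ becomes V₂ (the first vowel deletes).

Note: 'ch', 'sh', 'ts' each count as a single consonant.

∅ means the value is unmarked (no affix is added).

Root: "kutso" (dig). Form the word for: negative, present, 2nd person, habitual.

kutseggan

person = 2nd person: zero marking, form stays kutso.
Attach polarity negative -eg → kutsoeg.
Attach tense present -go → kutsoeggo.
Attach aspect habitual -an → kutsoeggoan.
Nasal assimilation: no change.
Apply vowel deletion: kutsoeggoan → kutseggan.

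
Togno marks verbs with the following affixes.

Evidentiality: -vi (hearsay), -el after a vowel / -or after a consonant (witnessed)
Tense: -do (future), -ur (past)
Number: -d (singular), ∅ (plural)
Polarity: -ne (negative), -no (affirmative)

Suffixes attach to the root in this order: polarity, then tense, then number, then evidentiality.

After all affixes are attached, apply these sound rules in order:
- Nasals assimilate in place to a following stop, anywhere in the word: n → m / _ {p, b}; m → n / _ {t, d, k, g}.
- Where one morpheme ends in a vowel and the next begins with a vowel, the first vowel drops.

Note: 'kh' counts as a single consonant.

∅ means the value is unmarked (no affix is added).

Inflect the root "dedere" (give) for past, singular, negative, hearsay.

Attach polarity negative -ne → dederene.
Attach tense past -ur → dedereneur.
Attach number singular -d → dedereneurd.
Attach evidentiality hearsay -vi → dedereneurdvi.
Nasal assimilation: no change.
Apply vowel deletion: dedereneurdvi → dederenurdvi.

dederenurdvi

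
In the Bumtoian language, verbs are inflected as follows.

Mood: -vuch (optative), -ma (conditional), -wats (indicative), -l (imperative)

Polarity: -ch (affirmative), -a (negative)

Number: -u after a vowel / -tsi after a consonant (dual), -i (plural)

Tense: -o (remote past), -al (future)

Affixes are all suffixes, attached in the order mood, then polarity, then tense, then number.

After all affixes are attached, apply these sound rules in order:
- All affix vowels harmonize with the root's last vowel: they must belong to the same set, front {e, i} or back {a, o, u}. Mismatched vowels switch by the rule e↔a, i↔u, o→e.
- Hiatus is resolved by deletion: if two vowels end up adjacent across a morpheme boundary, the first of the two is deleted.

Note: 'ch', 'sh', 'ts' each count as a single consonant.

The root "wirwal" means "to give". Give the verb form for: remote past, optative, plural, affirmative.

wirwalvuchchu

Attach mood optative -vuch → wirwalvuch.
Attach polarity affirmative -ch → wirwalvuchch.
Attach tense remote past -o → wirwalvuchcho.
Attach number plural -i → wirwalvuchchoi.
Apply vowel harmony: wirwalvuchchoi → wirwalvuchchou.
Apply vowel deletion: wirwalvuchchou → wirwalvuchchu.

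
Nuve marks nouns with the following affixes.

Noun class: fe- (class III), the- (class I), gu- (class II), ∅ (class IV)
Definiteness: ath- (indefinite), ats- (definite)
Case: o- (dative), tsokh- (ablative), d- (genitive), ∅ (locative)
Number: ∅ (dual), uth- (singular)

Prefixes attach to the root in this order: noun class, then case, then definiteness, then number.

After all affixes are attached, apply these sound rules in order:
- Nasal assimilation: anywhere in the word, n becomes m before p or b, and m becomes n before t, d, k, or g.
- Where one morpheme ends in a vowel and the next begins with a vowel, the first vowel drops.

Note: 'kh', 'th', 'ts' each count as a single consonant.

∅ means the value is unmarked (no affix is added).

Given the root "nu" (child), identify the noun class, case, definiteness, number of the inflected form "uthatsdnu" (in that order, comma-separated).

Segment: uth-ats-d-nu.
noun class: ∅ → class IV.
case: d- → genitive.
definiteness: ats- → definite.
number: uth- → singular.

class IV, genitive, definite, singular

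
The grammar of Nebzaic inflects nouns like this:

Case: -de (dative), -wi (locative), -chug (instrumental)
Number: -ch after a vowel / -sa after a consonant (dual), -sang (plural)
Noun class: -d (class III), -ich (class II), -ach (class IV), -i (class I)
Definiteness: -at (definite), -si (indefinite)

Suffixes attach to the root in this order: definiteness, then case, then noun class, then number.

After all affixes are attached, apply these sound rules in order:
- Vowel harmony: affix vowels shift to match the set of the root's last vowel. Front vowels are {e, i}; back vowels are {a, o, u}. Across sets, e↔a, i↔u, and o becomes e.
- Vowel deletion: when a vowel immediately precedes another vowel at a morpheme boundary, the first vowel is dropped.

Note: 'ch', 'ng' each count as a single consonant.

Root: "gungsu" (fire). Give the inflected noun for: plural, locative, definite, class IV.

Attach definiteness definite -at → gungsuat.
Attach case locative -wi → gungsuatwi.
Attach noun class class IV -ach → gungsuatwiach.
Attach number plural -sang → gungsuatwiachsang.
Apply vowel harmony: gungsuatwiachsang → gungsuatwuachsang.
Apply vowel deletion: gungsuatwuachsang → gungsatwachsang.

gungsatwachsang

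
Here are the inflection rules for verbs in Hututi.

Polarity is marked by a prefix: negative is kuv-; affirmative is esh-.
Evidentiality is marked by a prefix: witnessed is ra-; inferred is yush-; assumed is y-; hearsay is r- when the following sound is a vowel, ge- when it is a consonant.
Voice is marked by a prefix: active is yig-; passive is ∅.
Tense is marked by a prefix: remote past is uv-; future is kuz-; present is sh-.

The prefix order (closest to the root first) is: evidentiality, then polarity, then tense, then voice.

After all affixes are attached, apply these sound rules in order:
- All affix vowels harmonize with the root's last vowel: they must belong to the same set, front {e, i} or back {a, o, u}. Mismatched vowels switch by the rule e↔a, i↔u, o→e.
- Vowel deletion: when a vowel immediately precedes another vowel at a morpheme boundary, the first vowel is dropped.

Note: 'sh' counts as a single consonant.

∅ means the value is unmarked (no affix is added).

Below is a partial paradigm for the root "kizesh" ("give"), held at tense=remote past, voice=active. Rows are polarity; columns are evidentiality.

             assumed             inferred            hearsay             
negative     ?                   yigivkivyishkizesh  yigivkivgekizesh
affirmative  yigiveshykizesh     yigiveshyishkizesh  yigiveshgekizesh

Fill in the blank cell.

Attach evidentiality assumed y- → ykizesh.
Attach polarity negative kuv- → kuvykizesh.
Attach tense remote past uv- → uvkuvykizesh.
Attach voice active yig- → yiguvkuvykizesh.
Apply vowel harmony: yiguvkuvykizesh → yigivkivykizesh.
Vowel deletion: no change.

yigivkivykizesh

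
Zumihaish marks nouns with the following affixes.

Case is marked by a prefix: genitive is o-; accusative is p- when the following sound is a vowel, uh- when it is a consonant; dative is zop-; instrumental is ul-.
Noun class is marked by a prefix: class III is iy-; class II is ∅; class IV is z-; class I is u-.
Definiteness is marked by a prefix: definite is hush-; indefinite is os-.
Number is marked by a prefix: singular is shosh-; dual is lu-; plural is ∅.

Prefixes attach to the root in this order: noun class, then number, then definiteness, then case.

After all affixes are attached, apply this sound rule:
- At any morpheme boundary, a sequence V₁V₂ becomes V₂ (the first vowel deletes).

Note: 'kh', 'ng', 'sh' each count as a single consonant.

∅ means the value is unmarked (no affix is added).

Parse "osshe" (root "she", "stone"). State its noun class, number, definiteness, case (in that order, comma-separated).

Segment: o-os-she.
noun class: ∅ → class II.
number: ∅ → plural.
definiteness: os- → indefinite.
case: o- → genitive.

class II, plural, indefinite, genitive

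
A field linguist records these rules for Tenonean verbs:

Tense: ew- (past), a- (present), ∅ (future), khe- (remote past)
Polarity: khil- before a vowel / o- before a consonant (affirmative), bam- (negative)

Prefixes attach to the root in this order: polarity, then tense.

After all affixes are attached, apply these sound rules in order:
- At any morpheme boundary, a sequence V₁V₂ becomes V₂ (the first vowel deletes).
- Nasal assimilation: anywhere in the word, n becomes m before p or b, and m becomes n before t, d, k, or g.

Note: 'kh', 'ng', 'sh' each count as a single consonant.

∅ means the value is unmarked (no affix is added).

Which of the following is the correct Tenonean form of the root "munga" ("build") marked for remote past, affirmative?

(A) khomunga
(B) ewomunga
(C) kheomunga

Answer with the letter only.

A

Attach polarity affirmative o- (before consonant 'm') → omunga.
Attach tense remote past khe- → kheomunga.
Apply vowel deletion: kheomunga → khomunga.
Nasal assimilation: no change.
So the correct form is khomunga, option (A).
(B) ewomunga is wrong: it uses past instead of remote past for tense.
(C) kheomunga is wrong: it fails to apply the sound rule(s).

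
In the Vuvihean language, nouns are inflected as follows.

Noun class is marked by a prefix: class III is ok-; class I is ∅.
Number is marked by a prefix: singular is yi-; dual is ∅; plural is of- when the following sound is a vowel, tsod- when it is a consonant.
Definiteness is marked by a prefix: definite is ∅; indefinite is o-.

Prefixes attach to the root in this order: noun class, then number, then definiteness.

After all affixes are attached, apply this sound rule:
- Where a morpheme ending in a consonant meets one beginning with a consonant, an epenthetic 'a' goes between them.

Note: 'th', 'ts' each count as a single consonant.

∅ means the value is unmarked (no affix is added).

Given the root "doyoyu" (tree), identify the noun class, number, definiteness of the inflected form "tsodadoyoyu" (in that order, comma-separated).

Segment: tsod-doyoyu.
noun class: ∅ → class I.
number: of/tsod- → plural.
definiteness: ∅ → definite.

class I, plural, definite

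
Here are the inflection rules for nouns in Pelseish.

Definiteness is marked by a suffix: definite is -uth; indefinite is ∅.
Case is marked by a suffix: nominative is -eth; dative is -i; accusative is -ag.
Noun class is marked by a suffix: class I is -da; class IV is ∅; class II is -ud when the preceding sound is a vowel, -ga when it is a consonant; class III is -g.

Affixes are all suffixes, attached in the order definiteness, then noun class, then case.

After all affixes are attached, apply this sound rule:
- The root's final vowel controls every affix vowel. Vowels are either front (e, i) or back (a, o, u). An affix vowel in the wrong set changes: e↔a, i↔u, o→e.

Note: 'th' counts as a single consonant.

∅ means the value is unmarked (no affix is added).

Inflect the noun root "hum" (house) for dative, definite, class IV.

Attach definiteness definite -uth → humuth.
noun class = class IV: zero marking, form stays humuth.
Attach case dative -i → humuthi.
Apply vowel harmony: humuthi → humuthu.

humuthu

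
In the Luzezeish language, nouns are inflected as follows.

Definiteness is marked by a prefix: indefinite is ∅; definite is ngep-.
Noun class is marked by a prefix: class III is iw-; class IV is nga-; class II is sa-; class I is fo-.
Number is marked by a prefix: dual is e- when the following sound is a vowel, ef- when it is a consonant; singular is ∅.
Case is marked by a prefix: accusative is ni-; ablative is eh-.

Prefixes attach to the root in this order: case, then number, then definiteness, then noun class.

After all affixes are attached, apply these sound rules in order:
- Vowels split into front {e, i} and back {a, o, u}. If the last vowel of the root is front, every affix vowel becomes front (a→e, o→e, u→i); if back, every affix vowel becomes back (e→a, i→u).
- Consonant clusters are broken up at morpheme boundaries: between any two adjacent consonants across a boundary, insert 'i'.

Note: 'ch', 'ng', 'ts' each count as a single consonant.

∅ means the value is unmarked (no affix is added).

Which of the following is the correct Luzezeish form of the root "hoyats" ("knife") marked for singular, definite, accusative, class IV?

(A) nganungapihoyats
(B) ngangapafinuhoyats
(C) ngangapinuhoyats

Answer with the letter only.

C

Attach case accusative ni- → nihoyats.
number = singular: zero marking, form stays nihoyats.
Attach definiteness definite ngep- → ngepnihoyats.
Attach noun class class IV nga- → ngangepnihoyats.
Apply vowel harmony: ngangepnihoyats → ngangapnuhoyats.
Apply epenthesis: ngangapnuhoyats → ngangapinuhoyats.
So the correct form is ngangapinuhoyats, option (C).
(B) ngangapafinuhoyats is wrong: it uses dual instead of singular for number.
(A) nganungapihoyats is wrong: it has the affixes in the wrong order.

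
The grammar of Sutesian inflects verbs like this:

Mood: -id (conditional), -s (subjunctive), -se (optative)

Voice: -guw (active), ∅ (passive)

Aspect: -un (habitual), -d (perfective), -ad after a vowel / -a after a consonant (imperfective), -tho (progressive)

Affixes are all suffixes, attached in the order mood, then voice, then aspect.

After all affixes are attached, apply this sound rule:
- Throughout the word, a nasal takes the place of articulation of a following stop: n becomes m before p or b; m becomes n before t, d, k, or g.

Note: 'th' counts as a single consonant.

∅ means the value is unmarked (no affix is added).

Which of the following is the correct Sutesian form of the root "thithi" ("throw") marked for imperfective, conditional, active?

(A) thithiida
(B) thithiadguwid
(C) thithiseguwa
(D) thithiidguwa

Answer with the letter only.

Attach mood conditional -id → thithiid.
Attach voice active -guw → thithiidguw.
Attach aspect imperfective -a (after consonant 'w') → thithiidguwa.
Nasal assimilation: no change.
So the correct form is thithiidguwa, option (D).
(C) thithiseguwa is wrong: it uses optative instead of conditional for mood.
(B) thithiadguwid is wrong: it has the affixes in the wrong order.
(A) thithiida is wrong: it uses passive instead of active for voice.

D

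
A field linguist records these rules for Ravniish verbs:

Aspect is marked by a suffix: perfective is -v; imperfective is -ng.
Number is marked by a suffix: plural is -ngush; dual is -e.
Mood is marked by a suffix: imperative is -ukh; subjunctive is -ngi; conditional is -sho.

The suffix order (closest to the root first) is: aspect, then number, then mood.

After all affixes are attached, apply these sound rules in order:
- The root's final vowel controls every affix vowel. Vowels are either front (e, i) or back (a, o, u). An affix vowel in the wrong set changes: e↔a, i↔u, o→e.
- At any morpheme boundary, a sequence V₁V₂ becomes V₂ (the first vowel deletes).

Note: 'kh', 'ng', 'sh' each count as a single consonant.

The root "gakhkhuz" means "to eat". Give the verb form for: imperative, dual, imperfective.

Attach aspect imperfective -ng → gakhkhuzng.
Attach number dual -e → gakhkhuznge.
Attach mood imperative -ukh → gakhkhuzngeukh.
Apply vowel harmony: gakhkhuzngeukh → gakhkhuzngaukh.
Apply vowel deletion: gakhkhuzngaukh → gakhkhuzngukh.

gakhkhuzngukh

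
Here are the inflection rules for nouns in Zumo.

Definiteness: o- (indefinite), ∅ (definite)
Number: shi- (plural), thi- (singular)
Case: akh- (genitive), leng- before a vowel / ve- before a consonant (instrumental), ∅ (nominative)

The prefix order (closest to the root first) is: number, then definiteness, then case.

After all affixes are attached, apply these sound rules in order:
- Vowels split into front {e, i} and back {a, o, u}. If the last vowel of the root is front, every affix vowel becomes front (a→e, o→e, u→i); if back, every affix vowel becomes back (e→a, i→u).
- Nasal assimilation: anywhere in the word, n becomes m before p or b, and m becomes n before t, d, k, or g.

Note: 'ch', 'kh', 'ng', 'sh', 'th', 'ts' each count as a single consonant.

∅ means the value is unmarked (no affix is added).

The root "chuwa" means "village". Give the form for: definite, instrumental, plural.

Attach number plural shi- → shichuwa.
definiteness = definite: zero marking, form stays shichuwa.
Attach case instrumental ve- (before consonant 'sh') → veshichuwa.
Apply vowel harmony: veshichuwa → vashuchuwa.
Nasal assimilation: no change.

vashuchuwa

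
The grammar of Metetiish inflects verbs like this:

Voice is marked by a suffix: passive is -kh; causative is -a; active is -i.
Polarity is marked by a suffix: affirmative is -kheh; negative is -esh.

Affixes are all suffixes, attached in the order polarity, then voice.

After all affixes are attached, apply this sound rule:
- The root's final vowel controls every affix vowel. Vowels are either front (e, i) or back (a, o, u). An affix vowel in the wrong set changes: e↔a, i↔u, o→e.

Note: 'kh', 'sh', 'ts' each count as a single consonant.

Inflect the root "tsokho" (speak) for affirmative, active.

Attach polarity affirmative -kheh → tsokhokheh.
Attach voice active -i → tsokhokhehi.
Apply vowel harmony: tsokhokhehi → tsokhokhahu.

tsokhokhahu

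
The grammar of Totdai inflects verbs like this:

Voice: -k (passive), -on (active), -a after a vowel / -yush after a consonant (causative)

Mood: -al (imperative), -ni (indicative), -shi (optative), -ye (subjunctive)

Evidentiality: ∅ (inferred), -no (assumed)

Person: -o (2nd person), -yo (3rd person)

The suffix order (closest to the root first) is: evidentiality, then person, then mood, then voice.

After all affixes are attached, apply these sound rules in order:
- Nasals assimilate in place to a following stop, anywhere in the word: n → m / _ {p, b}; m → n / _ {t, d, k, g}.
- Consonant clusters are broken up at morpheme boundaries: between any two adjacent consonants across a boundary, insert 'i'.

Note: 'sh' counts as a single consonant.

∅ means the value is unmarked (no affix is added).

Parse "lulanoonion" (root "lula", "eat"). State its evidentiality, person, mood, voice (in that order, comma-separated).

assumed, 2nd person, indicative, active

Segment: lula-no-o-ni-on.
evidentiality: -no → assumed.
person: -o → 2nd person.
mood: -ni → indicative.
voice: -on → active.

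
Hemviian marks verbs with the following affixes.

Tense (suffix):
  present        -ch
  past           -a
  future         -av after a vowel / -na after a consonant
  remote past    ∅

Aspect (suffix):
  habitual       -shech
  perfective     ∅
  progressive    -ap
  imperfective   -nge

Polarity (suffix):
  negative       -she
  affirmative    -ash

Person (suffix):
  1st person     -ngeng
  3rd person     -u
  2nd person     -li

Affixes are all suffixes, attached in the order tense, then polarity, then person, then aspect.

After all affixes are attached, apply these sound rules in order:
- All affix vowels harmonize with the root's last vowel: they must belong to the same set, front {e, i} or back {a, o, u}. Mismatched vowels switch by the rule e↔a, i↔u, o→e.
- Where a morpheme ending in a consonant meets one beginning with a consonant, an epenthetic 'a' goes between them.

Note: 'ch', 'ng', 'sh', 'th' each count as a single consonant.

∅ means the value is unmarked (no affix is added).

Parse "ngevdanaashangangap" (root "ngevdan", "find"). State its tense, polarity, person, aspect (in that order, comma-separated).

Segment: ngevdan-a-ash-ngeng-ap.
tense: -a → past.
polarity: -ash → affirmative.
person: -ngeng → 1st person.
aspect: -ap → progressive.

past, affirmative, 1st person, progressive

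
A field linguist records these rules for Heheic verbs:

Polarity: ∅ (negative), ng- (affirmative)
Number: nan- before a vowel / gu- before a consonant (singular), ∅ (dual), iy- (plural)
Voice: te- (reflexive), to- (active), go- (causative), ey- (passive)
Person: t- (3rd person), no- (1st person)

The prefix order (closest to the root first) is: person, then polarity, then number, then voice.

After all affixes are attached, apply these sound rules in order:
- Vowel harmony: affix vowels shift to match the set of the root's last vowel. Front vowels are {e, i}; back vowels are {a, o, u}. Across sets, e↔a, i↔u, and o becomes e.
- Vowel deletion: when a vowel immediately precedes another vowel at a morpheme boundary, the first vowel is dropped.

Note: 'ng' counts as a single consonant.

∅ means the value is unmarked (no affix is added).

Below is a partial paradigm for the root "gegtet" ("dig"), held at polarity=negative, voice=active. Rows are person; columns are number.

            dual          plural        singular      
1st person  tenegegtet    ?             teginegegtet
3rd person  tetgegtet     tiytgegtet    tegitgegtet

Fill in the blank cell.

tiynegegtet

Attach person 1st person no- → nogegtet.
polarity = negative: zero marking, form stays nogegtet.
Attach number plural iy- → iynogegtet.
Attach voice active to- → toiynogegtet.
Apply vowel harmony: toiynogegtet → teiynegegtet.
Apply vowel deletion: teiynegegtet → tiynegegtet.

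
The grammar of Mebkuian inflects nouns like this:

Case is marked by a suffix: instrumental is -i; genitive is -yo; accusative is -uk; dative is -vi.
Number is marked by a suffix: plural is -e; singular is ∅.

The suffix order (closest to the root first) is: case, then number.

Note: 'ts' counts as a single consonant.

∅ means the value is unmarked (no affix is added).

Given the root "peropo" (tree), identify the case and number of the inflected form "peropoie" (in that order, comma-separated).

instrumental, plural

Segment: peropo-i-e.
case: -i → instrumental.
number: -e → plural.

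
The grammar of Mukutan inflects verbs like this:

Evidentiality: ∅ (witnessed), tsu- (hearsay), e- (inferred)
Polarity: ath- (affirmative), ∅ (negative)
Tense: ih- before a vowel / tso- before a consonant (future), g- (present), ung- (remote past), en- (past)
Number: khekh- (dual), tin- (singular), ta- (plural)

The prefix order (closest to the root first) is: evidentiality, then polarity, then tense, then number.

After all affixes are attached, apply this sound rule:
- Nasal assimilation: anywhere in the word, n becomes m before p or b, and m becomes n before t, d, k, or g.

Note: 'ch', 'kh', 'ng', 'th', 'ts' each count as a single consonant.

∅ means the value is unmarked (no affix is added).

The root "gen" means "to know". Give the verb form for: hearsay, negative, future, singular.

tintsotsugen

Attach evidentiality hearsay tsu- → tsugen.
polarity = negative: zero marking, form stays tsugen.
Attach tense future tso- (before consonant 'ts') → tsotsugen.
Attach number singular tin- → tintsotsugen.
Nasal assimilation: no change.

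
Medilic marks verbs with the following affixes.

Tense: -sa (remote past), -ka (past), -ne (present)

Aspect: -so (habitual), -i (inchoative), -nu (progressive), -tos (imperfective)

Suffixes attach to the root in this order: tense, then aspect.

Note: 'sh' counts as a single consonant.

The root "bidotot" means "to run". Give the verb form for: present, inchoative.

Attach tense present -ne → bidototne.
Attach aspect inchoative -i → bidototnei.

bidototnei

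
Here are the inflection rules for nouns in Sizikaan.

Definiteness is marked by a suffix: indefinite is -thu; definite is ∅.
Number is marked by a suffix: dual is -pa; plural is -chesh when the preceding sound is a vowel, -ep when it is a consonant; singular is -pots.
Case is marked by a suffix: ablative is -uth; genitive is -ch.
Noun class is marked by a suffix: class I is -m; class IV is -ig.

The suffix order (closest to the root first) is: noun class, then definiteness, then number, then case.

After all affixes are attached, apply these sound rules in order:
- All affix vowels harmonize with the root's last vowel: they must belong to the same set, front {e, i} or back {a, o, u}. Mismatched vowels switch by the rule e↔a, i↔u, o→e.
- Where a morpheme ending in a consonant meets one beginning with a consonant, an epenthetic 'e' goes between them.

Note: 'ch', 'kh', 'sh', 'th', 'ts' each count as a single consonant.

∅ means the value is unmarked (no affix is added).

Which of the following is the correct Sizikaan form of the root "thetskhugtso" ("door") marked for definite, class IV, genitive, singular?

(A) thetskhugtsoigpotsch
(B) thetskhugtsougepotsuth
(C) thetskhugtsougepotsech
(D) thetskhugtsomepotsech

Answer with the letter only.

Attach noun class class IV -ig → thetskhugtsoig.
definiteness = definite: zero marking, form stays thetskhugtsoig.
Attach number singular -pots → thetskhugtsoigpots.
Attach case genitive -ch → thetskhugtsoigpotsch.
Apply vowel harmony: thetskhugtsoigpotsch → thetskhugtsougpotsch.
Apply epenthesis: thetskhugtsougpotsch → thetskhugtsougepotsech.
So the correct form is thetskhugtsougepotsech, option (C).
(D) thetskhugtsomepotsech is wrong: it uses class I instead of class IV for noun class.
(B) thetskhugtsougepotsuth is wrong: it uses ablative instead of genitive for case.
(A) thetskhugtsoigpotsch is wrong: it fails to apply the sound rule(s).

C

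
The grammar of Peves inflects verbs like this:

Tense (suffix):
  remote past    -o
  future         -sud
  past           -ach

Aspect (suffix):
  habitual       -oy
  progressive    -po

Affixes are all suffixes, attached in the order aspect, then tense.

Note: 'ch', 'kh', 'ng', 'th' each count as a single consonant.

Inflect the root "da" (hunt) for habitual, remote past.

Attach aspect habitual -oy → daoy.
Attach tense remote past -o → daoyo.

daoyo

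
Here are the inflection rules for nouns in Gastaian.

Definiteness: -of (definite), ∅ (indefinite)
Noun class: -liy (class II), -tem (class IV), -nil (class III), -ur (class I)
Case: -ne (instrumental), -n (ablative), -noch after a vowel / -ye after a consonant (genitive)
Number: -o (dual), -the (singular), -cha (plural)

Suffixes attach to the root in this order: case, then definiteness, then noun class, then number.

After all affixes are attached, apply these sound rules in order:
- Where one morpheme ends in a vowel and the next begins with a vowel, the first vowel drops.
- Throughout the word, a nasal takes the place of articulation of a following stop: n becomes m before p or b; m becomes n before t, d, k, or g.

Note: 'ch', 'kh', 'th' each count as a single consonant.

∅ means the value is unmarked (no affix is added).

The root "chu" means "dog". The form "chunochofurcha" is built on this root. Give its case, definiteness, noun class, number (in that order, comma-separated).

Segment: chu-noch-of-ur-cha.
case: -noch/ye → genitive.
definiteness: -of → definite.
noun class: -ur → class I.
number: -cha → plural.

genitive, definite, class I, plural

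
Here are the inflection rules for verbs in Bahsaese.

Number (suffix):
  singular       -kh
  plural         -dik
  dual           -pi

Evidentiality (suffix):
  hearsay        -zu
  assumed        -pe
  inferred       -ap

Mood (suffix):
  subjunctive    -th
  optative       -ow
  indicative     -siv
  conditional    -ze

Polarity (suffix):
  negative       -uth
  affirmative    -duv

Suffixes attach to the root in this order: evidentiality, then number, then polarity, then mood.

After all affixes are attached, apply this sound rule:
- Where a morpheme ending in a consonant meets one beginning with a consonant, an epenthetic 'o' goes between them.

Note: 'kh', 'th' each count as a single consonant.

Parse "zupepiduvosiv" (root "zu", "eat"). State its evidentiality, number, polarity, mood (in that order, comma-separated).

Segment: zu-pe-pi-duv-siv.
evidentiality: -pe → assumed.
number: -pi → dual.
polarity: -duv → affirmative.
mood: -siv → indicative.

assumed, dual, affirmative, indicative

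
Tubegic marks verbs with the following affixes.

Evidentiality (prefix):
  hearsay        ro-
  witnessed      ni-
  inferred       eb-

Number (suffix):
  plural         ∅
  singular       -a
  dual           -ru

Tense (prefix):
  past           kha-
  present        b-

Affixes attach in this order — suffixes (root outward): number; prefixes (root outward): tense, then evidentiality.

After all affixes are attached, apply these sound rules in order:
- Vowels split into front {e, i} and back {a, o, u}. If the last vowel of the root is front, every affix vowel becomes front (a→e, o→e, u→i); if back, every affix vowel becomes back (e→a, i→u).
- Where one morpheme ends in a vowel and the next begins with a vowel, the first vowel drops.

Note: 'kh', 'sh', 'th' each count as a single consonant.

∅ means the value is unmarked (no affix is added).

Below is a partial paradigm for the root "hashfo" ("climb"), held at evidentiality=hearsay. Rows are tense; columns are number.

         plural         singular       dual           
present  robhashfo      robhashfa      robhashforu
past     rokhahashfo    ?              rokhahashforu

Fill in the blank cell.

rokhahashfa

Attach tense past kha- → khahashfo.
Attach number singular -a → khahashfoa.
Attach evidentiality hearsay ro- → rokhahashfoa.
Vowel harmony: no change.
Apply vowel deletion: rokhahashfoa → rokhahashfa.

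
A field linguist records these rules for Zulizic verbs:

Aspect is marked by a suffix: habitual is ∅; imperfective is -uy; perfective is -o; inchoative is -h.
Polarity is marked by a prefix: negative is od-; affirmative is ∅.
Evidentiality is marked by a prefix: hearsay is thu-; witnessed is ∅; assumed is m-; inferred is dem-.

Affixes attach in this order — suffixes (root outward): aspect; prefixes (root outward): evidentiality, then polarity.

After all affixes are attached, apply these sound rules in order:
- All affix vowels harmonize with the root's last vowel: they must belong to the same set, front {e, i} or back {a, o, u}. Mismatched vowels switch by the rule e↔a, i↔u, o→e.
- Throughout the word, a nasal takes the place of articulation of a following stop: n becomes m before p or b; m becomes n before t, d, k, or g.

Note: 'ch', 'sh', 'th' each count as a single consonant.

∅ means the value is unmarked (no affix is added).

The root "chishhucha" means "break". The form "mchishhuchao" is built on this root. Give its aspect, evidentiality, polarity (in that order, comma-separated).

Segment: m-chishhucha-o.
aspect: -o → perfective.
evidentiality: m- → assumed.
polarity: ∅ → affirmative.

perfective, assumed, affirmative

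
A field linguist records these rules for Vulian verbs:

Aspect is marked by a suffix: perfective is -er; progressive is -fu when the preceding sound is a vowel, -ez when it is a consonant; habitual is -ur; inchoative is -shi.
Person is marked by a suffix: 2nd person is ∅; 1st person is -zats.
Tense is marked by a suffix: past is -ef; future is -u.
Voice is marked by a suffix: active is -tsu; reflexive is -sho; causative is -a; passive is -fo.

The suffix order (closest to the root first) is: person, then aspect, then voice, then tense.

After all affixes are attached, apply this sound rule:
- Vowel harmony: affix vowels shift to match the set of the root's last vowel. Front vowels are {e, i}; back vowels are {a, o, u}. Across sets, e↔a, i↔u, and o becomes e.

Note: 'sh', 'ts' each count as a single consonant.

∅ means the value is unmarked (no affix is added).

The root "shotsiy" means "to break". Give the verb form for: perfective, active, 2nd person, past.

shotsiyertsief

person = 2nd person: zero marking, form stays shotsiy.
Attach aspect perfective -er → shotsiyer.
Attach voice active -tsu → shotsiyertsu.
Attach tense past -ef → shotsiyertsuef.
Apply vowel harmony: shotsiyertsuef → shotsiyertsief.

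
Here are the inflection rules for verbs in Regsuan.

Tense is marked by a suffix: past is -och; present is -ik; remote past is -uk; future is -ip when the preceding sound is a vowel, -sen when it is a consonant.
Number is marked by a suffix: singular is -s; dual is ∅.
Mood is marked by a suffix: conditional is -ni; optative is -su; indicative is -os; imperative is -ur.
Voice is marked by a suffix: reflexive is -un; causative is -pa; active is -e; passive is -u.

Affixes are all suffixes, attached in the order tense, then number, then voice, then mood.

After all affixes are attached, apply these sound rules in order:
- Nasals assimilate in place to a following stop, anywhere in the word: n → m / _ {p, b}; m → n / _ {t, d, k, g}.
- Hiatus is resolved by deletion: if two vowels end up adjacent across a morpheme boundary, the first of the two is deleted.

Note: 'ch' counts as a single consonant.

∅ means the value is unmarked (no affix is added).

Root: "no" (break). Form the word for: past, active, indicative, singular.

nochsos

Attach tense past -och → nooch.
Attach number singular -s → noochs.
Attach voice active -e → noochse.
Attach mood indicative -os → noochseos.
Nasal assimilation: no change.
Apply vowel deletion: noochseos → nochsos.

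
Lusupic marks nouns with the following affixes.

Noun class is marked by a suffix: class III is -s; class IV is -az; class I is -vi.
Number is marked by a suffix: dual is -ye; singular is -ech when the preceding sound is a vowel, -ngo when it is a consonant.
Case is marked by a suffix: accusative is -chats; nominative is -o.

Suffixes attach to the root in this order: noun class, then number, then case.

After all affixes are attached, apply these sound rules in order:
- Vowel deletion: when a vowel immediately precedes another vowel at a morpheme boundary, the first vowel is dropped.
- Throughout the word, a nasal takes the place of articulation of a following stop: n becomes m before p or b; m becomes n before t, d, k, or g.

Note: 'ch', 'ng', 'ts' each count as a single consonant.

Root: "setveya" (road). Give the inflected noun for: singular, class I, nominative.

setveyavecho

Attach noun class class I -vi → setveyavi.
Attach number singular -ech (after vowel 'i') → setveyaviech.
Attach case nominative -o → setveyaviecho.
Apply vowel deletion: setveyaviecho → setveyavecho.
Nasal assimilation: no change.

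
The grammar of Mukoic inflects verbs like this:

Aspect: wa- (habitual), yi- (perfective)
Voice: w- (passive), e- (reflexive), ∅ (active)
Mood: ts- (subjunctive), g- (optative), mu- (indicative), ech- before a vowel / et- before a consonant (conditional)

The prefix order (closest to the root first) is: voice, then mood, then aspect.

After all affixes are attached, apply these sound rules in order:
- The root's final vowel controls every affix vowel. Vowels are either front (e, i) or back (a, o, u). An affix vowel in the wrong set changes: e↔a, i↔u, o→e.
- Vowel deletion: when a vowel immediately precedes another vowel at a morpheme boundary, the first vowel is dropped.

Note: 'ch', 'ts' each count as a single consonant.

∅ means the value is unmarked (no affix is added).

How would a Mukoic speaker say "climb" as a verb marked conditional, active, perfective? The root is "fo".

voice = active: zero marking, form stays fo.
Attach mood conditional et- (before consonant 'f') → etfo.
Attach aspect perfective yi- → yietfo.
Apply vowel harmony: yietfo → yuatfo.
Apply vowel deletion: yuatfo → yatfo.

yatfo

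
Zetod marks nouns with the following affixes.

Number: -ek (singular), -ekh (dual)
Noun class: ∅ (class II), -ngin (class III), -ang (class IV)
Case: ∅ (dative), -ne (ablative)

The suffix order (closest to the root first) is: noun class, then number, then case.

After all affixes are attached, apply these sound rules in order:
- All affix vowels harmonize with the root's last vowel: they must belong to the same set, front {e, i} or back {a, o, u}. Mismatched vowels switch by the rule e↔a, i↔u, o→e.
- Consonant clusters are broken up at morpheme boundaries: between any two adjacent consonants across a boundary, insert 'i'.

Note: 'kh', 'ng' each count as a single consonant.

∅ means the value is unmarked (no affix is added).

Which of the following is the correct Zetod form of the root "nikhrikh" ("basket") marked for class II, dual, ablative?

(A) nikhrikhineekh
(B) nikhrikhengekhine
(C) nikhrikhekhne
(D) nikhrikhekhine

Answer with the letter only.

noun class = class II: zero marking, form stays nikhrikh.
Attach number dual -ekh → nikhrikhekh.
Attach case ablative -ne → nikhrikhekhne.
Vowel harmony: no change.
Apply epenthesis: nikhrikhekhne → nikhrikhekhine.
So the correct form is nikhrikhekhine, option (D).
(C) nikhrikhekhne is wrong: it fails to apply the sound rule(s).
(A) nikhrikhineekh is wrong: it has the affixes in the wrong order.
(B) nikhrikhengekhine is wrong: it uses class IV instead of class II for noun class.

D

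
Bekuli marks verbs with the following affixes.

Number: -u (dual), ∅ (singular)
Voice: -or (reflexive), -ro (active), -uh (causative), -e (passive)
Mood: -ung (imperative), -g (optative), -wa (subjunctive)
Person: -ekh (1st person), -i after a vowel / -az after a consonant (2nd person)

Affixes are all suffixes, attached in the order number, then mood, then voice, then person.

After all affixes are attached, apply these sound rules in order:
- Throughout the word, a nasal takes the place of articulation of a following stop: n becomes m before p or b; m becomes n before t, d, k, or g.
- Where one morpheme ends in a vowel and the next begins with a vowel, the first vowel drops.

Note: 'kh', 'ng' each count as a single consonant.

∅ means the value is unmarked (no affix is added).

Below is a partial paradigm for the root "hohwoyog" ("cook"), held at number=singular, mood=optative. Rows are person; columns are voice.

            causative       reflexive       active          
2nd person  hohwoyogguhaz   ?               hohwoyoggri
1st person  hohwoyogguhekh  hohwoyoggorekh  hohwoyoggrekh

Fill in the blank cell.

number = singular: zero marking, form stays hohwoyog.
Attach mood optative -g → hohwoyogg.
Attach voice reflexive -or → hohwoyoggor.
Attach person 2nd person -az (after consonant 'r') → hohwoyoggoraz.
Nasal assimilation: no change.
Vowel deletion: no change.

hohwoyoggoraz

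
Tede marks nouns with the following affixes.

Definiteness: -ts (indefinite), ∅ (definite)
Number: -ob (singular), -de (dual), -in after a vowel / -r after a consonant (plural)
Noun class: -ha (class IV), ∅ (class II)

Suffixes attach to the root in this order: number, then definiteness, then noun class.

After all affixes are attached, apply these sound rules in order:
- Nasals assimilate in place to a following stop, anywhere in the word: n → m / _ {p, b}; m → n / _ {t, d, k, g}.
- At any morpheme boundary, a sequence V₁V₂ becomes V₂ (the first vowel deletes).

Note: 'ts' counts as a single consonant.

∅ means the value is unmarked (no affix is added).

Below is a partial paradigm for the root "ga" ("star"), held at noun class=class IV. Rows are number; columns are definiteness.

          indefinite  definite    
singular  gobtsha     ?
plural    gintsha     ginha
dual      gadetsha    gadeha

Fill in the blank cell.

Attach number singular -ob → gaob.
definiteness = definite: zero marking, form stays gaob.
Attach noun class class IV -ha → gaobha.
Nasal assimilation: no change.
Apply vowel deletion: gaobha → gobha.

gobha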